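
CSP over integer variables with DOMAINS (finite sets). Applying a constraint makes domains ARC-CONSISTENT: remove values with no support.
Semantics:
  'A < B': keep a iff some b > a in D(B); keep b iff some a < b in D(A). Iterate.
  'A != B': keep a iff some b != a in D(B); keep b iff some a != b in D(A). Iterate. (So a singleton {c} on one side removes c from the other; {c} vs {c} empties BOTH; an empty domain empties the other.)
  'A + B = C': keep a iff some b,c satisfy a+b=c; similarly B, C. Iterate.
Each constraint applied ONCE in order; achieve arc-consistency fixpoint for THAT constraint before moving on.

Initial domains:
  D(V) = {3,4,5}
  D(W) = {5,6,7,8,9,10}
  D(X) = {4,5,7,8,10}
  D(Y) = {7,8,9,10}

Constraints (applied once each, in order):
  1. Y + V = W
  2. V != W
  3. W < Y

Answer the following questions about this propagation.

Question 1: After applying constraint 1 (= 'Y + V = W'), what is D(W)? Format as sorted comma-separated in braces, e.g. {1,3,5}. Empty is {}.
Constraint 1 (Y + V = W) on D(Y)={7,8,9,10} D(V)={3,4,5} D(W)={5,6,7,8,9,10}: Y {7,8,9,10}->{7}; V {3,4,5}->{3}; W {5,6,7,8,9,10}->{10}
So after constraint 1: D(W) = {10}

Answer: {10}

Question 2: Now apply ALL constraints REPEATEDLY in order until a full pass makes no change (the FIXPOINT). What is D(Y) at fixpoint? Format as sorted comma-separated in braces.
pass 0 (initial): D(Y)={7,8,9,10}
pass 1: V {3,4,5}->{3}; W {5,6,7,8,9,10}->{}; Y {7,8,9,10}->{}
pass 2: V {3}->{}
pass 3: no change
Fixpoint after 3 passes: D(Y) = {}

Answer: {}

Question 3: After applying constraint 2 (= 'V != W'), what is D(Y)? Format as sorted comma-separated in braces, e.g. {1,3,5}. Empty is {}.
Constraint 1 (Y + V = W) on D(Y)={7,8,9,10} D(V)={3,4,5} D(W)={5,6,7,8,9,10}: Y {7,8,9,10}->{7}; V {3,4,5}->{3}; W {5,6,7,8,9,10}->{10}
Constraint 2 (V != W) on D(V)={3} D(W)={10}: no change
So after constraint 2: D(Y) = {7}

Answer: {7}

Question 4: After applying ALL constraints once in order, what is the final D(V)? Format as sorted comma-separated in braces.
Answer: {3}

Derivation:
Constraint 1 (Y + V = W) on D(Y)={7,8,9,10} D(V)={3,4,5} D(W)={5,6,7,8,9,10}: Y {7,8,9,10}->{7}; V {3,4,5}->{3}; W {5,6,7,8,9,10}->{10}
Constraint 2 (V != W) on D(V)={3} D(W)={10}: no change
Constraint 3 (W < Y) on D(W)={10} D(Y)={7}: W {10}->{}; Y {7}->{}
So after all 3 constraints: D(V) = {3}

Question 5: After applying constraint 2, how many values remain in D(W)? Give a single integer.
Answer: 1

Derivation:
Constraint 1 (Y + V = W) on D(Y)={7,8,9,10} D(V)={3,4,5} D(W)={5,6,7,8,9,10}: Y {7,8,9,10}->{7}; V {3,4,5}->{3}; W {5,6,7,8,9,10}->{10}
Constraint 2 (V != W) on D(V)={3} D(W)={10}: no change
So after constraint 2: D(W)={10}, size = 1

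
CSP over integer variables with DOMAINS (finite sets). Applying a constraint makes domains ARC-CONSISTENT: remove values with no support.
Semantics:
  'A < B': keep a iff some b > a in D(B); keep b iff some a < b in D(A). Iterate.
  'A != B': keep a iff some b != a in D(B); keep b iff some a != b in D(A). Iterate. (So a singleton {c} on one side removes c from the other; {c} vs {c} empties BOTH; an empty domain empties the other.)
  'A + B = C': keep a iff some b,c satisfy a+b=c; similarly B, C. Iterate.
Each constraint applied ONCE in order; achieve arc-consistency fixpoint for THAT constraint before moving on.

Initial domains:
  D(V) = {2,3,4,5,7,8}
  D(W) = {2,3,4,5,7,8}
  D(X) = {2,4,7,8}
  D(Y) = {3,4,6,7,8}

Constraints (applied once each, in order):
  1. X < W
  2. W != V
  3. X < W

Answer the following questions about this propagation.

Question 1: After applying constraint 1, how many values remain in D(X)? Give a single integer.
Constraint 1 (X < W) on D(X)={2,4,7,8} D(W)={2,3,4,5,7,8}: X {2,4,7,8}->{2,4,7}; W {2,3,4,5,7,8}->{3,4,5,7,8}
So after constraint 1: D(X)={2,4,7}, size = 3

Answer: 3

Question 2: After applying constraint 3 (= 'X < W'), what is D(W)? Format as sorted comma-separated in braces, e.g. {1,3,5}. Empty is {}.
Constraint 1 (X < W) on D(X)={2,4,7,8} D(W)={2,3,4,5,7,8}: X {2,4,7,8}->{2,4,7}; W {2,3,4,5,7,8}->{3,4,5,7,8}
Constraint 2 (W != V) on D(W)={3,4,5,7,8} D(V)={2,3,4,5,7,8}: no change
Constraint 3 (X < W) on D(X)={2,4,7} D(W)={3,4,5,7,8}: no change
So after constraint 3: D(W) = {3,4,5,7,8}

Answer: {3,4,5,7,8}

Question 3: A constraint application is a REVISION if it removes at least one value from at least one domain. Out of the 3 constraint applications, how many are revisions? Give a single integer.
Answer: 1

Derivation:
Constraint 1 (X < W) on D(X)={2,4,7,8} D(W)={2,3,4,5,7,8}: X {2,4,7,8}->{2,4,7}; W {2,3,4,5,7,8}->{3,4,5,7,8} => REVISION
Constraint 2 (W != V) on D(W)={3,4,5,7,8} D(V)={2,3,4,5,7,8}: no change => not a revision
Constraint 3 (X < W) on D(X)={2,4,7} D(W)={3,4,5,7,8}: no change => not a revision
Total revisions = 1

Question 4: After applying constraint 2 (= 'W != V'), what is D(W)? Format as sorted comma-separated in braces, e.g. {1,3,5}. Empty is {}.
Answer: {3,4,5,7,8}

Derivation:
Constraint 1 (X < W) on D(X)={2,4,7,8} D(W)={2,3,4,5,7,8}: X {2,4,7,8}->{2,4,7}; W {2,3,4,5,7,8}->{3,4,5,7,8}
Constraint 2 (W != V) on D(W)={3,4,5,7,8} D(V)={2,3,4,5,7,8}: no change
So after constraint 2: D(W) = {3,4,5,7,8}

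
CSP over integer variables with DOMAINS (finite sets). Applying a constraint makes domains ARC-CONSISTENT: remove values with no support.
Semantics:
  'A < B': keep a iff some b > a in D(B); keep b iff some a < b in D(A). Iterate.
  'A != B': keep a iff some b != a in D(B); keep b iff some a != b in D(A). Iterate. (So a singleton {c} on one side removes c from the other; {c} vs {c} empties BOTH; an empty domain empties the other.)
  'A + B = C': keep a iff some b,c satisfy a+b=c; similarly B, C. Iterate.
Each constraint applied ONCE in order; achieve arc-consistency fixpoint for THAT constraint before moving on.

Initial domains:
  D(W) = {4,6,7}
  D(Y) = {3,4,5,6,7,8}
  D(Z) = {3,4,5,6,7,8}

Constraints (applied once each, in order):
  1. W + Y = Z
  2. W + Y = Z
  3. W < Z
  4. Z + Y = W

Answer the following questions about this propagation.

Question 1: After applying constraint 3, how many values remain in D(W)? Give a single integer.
Answer: 1

Derivation:
Constraint 1 (W + Y = Z) on D(W)={4,6,7} D(Y)={3,4,5,6,7,8} D(Z)={3,4,5,6,7,8}: W {4,6,7}->{4}; Y {3,4,5,6,7,8}->{3,4}; Z {3,4,5,6,7,8}->{7,8}
Constraint 2 (W + Y = Z) on D(W)={4} D(Y)={3,4} D(Z)={7,8}: no change
Constraint 3 (W < Z) on D(W)={4} D(Z)={7,8}: no change
So after constraint 3: D(W)={4}, size = 1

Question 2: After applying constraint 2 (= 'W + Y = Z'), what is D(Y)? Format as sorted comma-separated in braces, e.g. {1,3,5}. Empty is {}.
Answer: {3,4}

Derivation:
Constraint 1 (W + Y = Z) on D(W)={4,6,7} D(Y)={3,4,5,6,7,8} D(Z)={3,4,5,6,7,8}: W {4,6,7}->{4}; Y {3,4,5,6,7,8}->{3,4}; Z {3,4,5,6,7,8}->{7,8}
Constraint 2 (W + Y = Z) on D(W)={4} D(Y)={3,4} D(Z)={7,8}: no change
So after constraint 2: D(Y) = {3,4}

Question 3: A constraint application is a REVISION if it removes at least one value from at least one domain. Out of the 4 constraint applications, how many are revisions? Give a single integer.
Answer: 2

Derivation:
Constraint 1 (W + Y = Z) on D(W)={4,6,7} D(Y)={3,4,5,6,7,8} D(Z)={3,4,5,6,7,8}: W {4,6,7}->{4}; Y {3,4,5,6,7,8}->{3,4}; Z {3,4,5,6,7,8}->{7,8} => REVISION
Constraint 2 (W + Y = Z) on D(W)={4} D(Y)={3,4} D(Z)={7,8}: no change => not a revision
Constraint 3 (W < Z) on D(W)={4} D(Z)={7,8}: no change => not a revision
Constraint 4 (Z + Y = W) on D(Z)={7,8} D(Y)={3,4} D(W)={4}: Z {7,8}->{}; Y {3,4}->{}; W {4}->{} => REVISION
Total revisions = 2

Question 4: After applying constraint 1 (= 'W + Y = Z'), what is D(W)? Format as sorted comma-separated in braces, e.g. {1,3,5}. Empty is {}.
Answer: {4}

Derivation:
Constraint 1 (W + Y = Z) on D(W)={4,6,7} D(Y)={3,4,5,6,7,8} D(Z)={3,4,5,6,7,8}: W {4,6,7}->{4}; Y {3,4,5,6,7,8}->{3,4}; Z {3,4,5,6,7,8}->{7,8}
So after constraint 1: D(W) = {4}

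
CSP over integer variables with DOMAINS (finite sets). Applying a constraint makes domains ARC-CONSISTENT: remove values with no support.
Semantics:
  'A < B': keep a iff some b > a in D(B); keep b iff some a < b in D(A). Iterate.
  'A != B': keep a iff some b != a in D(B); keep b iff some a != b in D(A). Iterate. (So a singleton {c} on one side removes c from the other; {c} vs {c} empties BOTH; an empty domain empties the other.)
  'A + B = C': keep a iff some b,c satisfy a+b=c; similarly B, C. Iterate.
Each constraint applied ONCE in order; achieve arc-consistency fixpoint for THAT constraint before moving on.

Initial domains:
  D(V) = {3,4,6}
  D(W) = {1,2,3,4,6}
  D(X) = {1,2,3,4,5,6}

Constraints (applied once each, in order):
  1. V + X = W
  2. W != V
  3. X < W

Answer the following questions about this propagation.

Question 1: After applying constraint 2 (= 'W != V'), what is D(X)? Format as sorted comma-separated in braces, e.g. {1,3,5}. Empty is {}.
Constraint 1 (V + X = W) on D(V)={3,4,6} D(X)={1,2,3,4,5,6} D(W)={1,2,3,4,6}: V {3,4,6}->{3,4}; X {1,2,3,4,5,6}->{1,2,3}; W {1,2,3,4,6}->{4,6}
Constraint 2 (W != V) on D(W)={4,6} D(V)={3,4}: no change
So after constraint 2: D(X) = {1,2,3}

Answer: {1,2,3}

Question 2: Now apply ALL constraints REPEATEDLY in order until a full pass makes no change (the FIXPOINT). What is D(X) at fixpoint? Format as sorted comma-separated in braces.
pass 0 (initial): D(X)={1,2,3,4,5,6}
pass 1: V {3,4,6}->{3,4}; W {1,2,3,4,6}->{4,6}; X {1,2,3,4,5,6}->{1,2,3}
pass 2: no change
Fixpoint after 2 passes: D(X) = {1,2,3}

Answer: {1,2,3}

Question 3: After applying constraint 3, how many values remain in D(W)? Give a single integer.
Constraint 1 (V + X = W) on D(V)={3,4,6} D(X)={1,2,3,4,5,6} D(W)={1,2,3,4,6}: V {3,4,6}->{3,4}; X {1,2,3,4,5,6}->{1,2,3}; W {1,2,3,4,6}->{4,6}
Constraint 2 (W != V) on D(W)={4,6} D(V)={3,4}: no change
Constraint 3 (X < W) on D(X)={1,2,3} D(W)={4,6}: no change
So after constraint 3: D(W)={4,6}, size = 2

Answer: 2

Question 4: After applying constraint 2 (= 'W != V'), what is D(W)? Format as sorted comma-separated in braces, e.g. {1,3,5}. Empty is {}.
Constraint 1 (V + X = W) on D(V)={3,4,6} D(X)={1,2,3,4,5,6} D(W)={1,2,3,4,6}: V {3,4,6}->{3,4}; X {1,2,3,4,5,6}->{1,2,3}; W {1,2,3,4,6}->{4,6}
Constraint 2 (W != V) on D(W)={4,6} D(V)={3,4}: no change
So after constraint 2: D(W) = {4,6}

Answer: {4,6}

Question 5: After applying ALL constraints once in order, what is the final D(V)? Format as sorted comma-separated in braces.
Constraint 1 (V + X = W) on D(V)={3,4,6} D(X)={1,2,3,4,5,6} D(W)={1,2,3,4,6}: V {3,4,6}->{3,4}; X {1,2,3,4,5,6}->{1,2,3}; W {1,2,3,4,6}->{4,6}
Constraint 2 (W != V) on D(W)={4,6} D(V)={3,4}: no change
Constraint 3 (X < W) on D(X)={1,2,3} D(W)={4,6}: no change
So after all 3 constraints: D(V) = {3,4}

Answer: {3,4}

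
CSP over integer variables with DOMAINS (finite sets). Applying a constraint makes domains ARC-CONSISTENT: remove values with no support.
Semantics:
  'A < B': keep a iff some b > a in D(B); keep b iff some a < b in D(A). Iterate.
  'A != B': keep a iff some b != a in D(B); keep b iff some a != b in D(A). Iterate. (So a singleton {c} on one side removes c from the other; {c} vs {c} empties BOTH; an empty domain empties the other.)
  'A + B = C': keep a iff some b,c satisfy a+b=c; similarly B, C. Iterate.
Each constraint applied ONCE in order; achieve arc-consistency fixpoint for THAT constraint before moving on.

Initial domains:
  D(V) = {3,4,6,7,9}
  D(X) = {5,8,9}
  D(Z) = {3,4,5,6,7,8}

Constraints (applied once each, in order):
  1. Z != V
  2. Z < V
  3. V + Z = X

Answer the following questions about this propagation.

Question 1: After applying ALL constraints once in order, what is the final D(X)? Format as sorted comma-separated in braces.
Constraint 1 (Z != V) on D(Z)={3,4,5,6,7,8} D(V)={3,4,6,7,9}: no change
Constraint 2 (Z < V) on D(Z)={3,4,5,6,7,8} D(V)={3,4,6,7,9}: V {3,4,6,7,9}->{4,6,7,9}
Constraint 3 (V + Z = X) on D(V)={4,6,7,9} D(Z)={3,4,5,6,7,8} D(X)={5,8,9}: V {4,6,7,9}->{4,6}; Z {3,4,5,6,7,8}->{3,4,5}; X {5,8,9}->{8,9}
So after all 3 constraints: D(X) = {8,9}

Answer: {8,9}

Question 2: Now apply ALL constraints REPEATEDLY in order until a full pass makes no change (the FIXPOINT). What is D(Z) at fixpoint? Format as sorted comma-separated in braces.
pass 0 (initial): D(Z)={3,4,5,6,7,8}
pass 1: V {3,4,6,7,9}->{4,6}; X {5,8,9}->{8,9}; Z {3,4,5,6,7,8}->{3,4,5}
pass 2: no change
Fixpoint after 2 passes: D(Z) = {3,4,5}

Answer: {3,4,5}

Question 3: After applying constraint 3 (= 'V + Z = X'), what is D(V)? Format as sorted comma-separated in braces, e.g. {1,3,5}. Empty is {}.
Constraint 1 (Z != V) on D(Z)={3,4,5,6,7,8} D(V)={3,4,6,7,9}: no change
Constraint 2 (Z < V) on D(Z)={3,4,5,6,7,8} D(V)={3,4,6,7,9}: V {3,4,6,7,9}->{4,6,7,9}
Constraint 3 (V + Z = X) on D(V)={4,6,7,9} D(Z)={3,4,5,6,7,8} D(X)={5,8,9}: V {4,6,7,9}->{4,6}; Z {3,4,5,6,7,8}->{3,4,5}; X {5,8,9}->{8,9}
So after constraint 3: D(V) = {4,6}

Answer: {4,6}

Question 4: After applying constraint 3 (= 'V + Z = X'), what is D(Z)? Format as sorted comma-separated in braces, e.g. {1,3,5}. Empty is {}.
Answer: {3,4,5}

Derivation:
Constraint 1 (Z != V) on D(Z)={3,4,5,6,7,8} D(V)={3,4,6,7,9}: no change
Constraint 2 (Z < V) on D(Z)={3,4,5,6,7,8} D(V)={3,4,6,7,9}: V {3,4,6,7,9}->{4,6,7,9}
Constraint 3 (V + Z = X) on D(V)={4,6,7,9} D(Z)={3,4,5,6,7,8} D(X)={5,8,9}: V {4,6,7,9}->{4,6}; Z {3,4,5,6,7,8}->{3,4,5}; X {5,8,9}->{8,9}
So after constraint 3: D(Z) = {3,4,5}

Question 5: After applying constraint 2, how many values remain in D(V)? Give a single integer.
Answer: 4

Derivation:
Constraint 1 (Z != V) on D(Z)={3,4,5,6,7,8} D(V)={3,4,6,7,9}: no change
Constraint 2 (Z < V) on D(Z)={3,4,5,6,7,8} D(V)={3,4,6,7,9}: V {3,4,6,7,9}->{4,6,7,9}
So after constraint 2: D(V)={4,6,7,9}, size = 4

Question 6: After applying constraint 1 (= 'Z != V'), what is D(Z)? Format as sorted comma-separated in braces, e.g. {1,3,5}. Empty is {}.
Constraint 1 (Z != V) on D(Z)={3,4,5,6,7,8} D(V)={3,4,6,7,9}: no change
So after constraint 1: D(Z) = {3,4,5,6,7,8}

Answer: {3,4,5,6,7,8}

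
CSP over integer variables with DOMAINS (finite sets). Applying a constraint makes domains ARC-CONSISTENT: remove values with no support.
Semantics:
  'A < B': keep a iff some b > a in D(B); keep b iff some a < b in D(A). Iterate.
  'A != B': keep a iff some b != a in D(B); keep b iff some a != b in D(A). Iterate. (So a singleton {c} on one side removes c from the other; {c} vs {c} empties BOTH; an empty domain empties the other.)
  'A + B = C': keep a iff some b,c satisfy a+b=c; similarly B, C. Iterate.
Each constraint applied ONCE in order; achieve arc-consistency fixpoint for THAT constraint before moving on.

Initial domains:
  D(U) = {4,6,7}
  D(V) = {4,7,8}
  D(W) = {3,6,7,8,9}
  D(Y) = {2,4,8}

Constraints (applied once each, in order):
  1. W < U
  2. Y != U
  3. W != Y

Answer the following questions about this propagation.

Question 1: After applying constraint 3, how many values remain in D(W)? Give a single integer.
Answer: 2

Derivation:
Constraint 1 (W < U) on D(W)={3,6,7,8,9} D(U)={4,6,7}: W {3,6,7,8,9}->{3,6}
Constraint 2 (Y != U) on D(Y)={2,4,8} D(U)={4,6,7}: no change
Constraint 3 (W != Y) on D(W)={3,6} D(Y)={2,4,8}: no change
So after constraint 3: D(W)={3,6}, size = 2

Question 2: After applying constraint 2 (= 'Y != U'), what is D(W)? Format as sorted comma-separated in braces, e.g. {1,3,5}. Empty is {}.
Constraint 1 (W < U) on D(W)={3,6,7,8,9} D(U)={4,6,7}: W {3,6,7,8,9}->{3,6}
Constraint 2 (Y != U) on D(Y)={2,4,8} D(U)={4,6,7}: no change
So after constraint 2: D(W) = {3,6}

Answer: {3,6}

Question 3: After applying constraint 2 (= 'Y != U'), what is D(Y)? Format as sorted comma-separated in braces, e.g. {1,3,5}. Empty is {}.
Answer: {2,4,8}

Derivation:
Constraint 1 (W < U) on D(W)={3,6,7,8,9} D(U)={4,6,7}: W {3,6,7,8,9}->{3,6}
Constraint 2 (Y != U) on D(Y)={2,4,8} D(U)={4,6,7}: no change
So after constraint 2: D(Y) = {2,4,8}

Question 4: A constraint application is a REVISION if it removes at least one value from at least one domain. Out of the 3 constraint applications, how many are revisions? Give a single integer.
Constraint 1 (W < U) on D(W)={3,6,7,8,9} D(U)={4,6,7}: W {3,6,7,8,9}->{3,6} => REVISION
Constraint 2 (Y != U) on D(Y)={2,4,8} D(U)={4,6,7}: no change => not a revision
Constraint 3 (W != Y) on D(W)={3,6} D(Y)={2,4,8}: no change => not a revision
Total revisions = 1

Answer: 1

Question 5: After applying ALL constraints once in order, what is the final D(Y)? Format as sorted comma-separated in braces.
Constraint 1 (W < U) on D(W)={3,6,7,8,9} D(U)={4,6,7}: W {3,6,7,8,9}->{3,6}
Constraint 2 (Y != U) on D(Y)={2,4,8} D(U)={4,6,7}: no change
Constraint 3 (W != Y) on D(W)={3,6} D(Y)={2,4,8}: no change
So after all 3 constraints: D(Y) = {2,4,8}

Answer: {2,4,8}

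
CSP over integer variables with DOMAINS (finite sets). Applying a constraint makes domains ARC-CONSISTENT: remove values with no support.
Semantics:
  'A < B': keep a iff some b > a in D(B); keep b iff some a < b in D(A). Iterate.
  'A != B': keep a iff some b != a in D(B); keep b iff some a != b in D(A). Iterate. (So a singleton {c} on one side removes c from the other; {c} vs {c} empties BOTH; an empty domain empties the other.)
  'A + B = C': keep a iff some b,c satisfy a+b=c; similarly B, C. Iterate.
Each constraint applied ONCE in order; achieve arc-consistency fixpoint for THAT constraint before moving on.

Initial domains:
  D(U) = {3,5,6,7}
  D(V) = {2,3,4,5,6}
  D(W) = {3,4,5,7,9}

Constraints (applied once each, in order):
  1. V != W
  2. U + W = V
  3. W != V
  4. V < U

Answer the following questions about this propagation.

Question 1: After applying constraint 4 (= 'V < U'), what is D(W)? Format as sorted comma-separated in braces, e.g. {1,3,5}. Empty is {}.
Constraint 1 (V != W) on D(V)={2,3,4,5,6} D(W)={3,4,5,7,9}: no change
Constraint 2 (U + W = V) on D(U)={3,5,6,7} D(W)={3,4,5,7,9} D(V)={2,3,4,5,6}: U {3,5,6,7}->{3}; W {3,4,5,7,9}->{3}; V {2,3,4,5,6}->{6}
Constraint 3 (W != V) on D(W)={3} D(V)={6}: no change
Constraint 4 (V < U) on D(V)={6} D(U)={3}: V {6}->{}; U {3}->{}
So after constraint 4: D(W) = {3}

Answer: {3}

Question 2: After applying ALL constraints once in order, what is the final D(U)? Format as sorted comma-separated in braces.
Answer: {}

Derivation:
Constraint 1 (V != W) on D(V)={2,3,4,5,6} D(W)={3,4,5,7,9}: no change
Constraint 2 (U + W = V) on D(U)={3,5,6,7} D(W)={3,4,5,7,9} D(V)={2,3,4,5,6}: U {3,5,6,7}->{3}; W {3,4,5,7,9}->{3}; V {2,3,4,5,6}->{6}
Constraint 3 (W != V) on D(W)={3} D(V)={6}: no change
Constraint 4 (V < U) on D(V)={6} D(U)={3}: V {6}->{}; U {3}->{}
So after all 4 constraints: D(U) = {}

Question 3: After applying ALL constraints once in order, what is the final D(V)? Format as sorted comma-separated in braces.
Constraint 1 (V != W) on D(V)={2,3,4,5,6} D(W)={3,4,5,7,9}: no change
Constraint 2 (U + W = V) on D(U)={3,5,6,7} D(W)={3,4,5,7,9} D(V)={2,3,4,5,6}: U {3,5,6,7}->{3}; W {3,4,5,7,9}->{3}; V {2,3,4,5,6}->{6}
Constraint 3 (W != V) on D(W)={3} D(V)={6}: no change
Constraint 4 (V < U) on D(V)={6} D(U)={3}: V {6}->{}; U {3}->{}
So after all 4 constraints: D(V) = {}

Answer: {}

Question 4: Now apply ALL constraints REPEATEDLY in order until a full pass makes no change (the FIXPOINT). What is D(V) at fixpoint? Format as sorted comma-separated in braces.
Answer: {}

Derivation:
pass 0 (initial): D(V)={2,3,4,5,6}
pass 1: U {3,5,6,7}->{}; V {2,3,4,5,6}->{}; W {3,4,5,7,9}->{3}
pass 2: W {3}->{}
pass 3: no change
Fixpoint after 3 passes: D(V) = {}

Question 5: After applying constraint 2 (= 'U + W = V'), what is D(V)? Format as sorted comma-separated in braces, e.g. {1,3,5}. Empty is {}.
Answer: {6}

Derivation:
Constraint 1 (V != W) on D(V)={2,3,4,5,6} D(W)={3,4,5,7,9}: no change
Constraint 2 (U + W = V) on D(U)={3,5,6,7} D(W)={3,4,5,7,9} D(V)={2,3,4,5,6}: U {3,5,6,7}->{3}; W {3,4,5,7,9}->{3}; V {2,3,4,5,6}->{6}
So after constraint 2: D(V) = {6}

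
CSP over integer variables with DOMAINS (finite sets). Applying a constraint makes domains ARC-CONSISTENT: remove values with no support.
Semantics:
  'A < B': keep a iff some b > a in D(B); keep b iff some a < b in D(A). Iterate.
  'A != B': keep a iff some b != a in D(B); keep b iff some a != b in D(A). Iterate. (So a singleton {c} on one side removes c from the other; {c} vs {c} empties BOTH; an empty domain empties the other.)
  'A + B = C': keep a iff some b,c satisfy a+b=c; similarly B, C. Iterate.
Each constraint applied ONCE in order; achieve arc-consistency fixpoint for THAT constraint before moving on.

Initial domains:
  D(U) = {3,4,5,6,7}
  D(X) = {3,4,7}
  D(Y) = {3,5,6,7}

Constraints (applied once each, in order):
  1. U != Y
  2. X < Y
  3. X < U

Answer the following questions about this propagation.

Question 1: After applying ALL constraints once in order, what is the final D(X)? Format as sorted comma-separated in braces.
Answer: {3,4}

Derivation:
Constraint 1 (U != Y) on D(U)={3,4,5,6,7} D(Y)={3,5,6,7}: no change
Constraint 2 (X < Y) on D(X)={3,4,7} D(Y)={3,5,6,7}: X {3,4,7}->{3,4}; Y {3,5,6,7}->{5,6,7}
Constraint 3 (X < U) on D(X)={3,4} D(U)={3,4,5,6,7}: U {3,4,5,6,7}->{4,5,6,7}
So after all 3 constraints: D(X) = {3,4}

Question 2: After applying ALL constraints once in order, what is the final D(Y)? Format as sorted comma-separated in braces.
Answer: {5,6,7}

Derivation:
Constraint 1 (U != Y) on D(U)={3,4,5,6,7} D(Y)={3,5,6,7}: no change
Constraint 2 (X < Y) on D(X)={3,4,7} D(Y)={3,5,6,7}: X {3,4,7}->{3,4}; Y {3,5,6,7}->{5,6,7}
Constraint 3 (X < U) on D(X)={3,4} D(U)={3,4,5,6,7}: U {3,4,5,6,7}->{4,5,6,7}
So after all 3 constraints: D(Y) = {5,6,7}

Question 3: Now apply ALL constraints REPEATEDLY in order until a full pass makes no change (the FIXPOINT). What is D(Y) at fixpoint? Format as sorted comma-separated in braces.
Answer: {5,6,7}

Derivation:
pass 0 (initial): D(Y)={3,5,6,7}
pass 1: U {3,4,5,6,7}->{4,5,6,7}; X {3,4,7}->{3,4}; Y {3,5,6,7}->{5,6,7}
pass 2: no change
Fixpoint after 2 passes: D(Y) = {5,6,7}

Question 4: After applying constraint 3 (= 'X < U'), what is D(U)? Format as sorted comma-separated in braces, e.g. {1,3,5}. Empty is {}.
Answer: {4,5,6,7}

Derivation:
Constraint 1 (U != Y) on D(U)={3,4,5,6,7} D(Y)={3,5,6,7}: no change
Constraint 2 (X < Y) on D(X)={3,4,7} D(Y)={3,5,6,7}: X {3,4,7}->{3,4}; Y {3,5,6,7}->{5,6,7}
Constraint 3 (X < U) on D(X)={3,4} D(U)={3,4,5,6,7}: U {3,4,5,6,7}->{4,5,6,7}
So after constraint 3: D(U) = {4,5,6,7}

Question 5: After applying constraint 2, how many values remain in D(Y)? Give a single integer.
Constraint 1 (U != Y) on D(U)={3,4,5,6,7} D(Y)={3,5,6,7}: no change
Constraint 2 (X < Y) on D(X)={3,4,7} D(Y)={3,5,6,7}: X {3,4,7}->{3,4}; Y {3,5,6,7}->{5,6,7}
So after constraint 2: D(Y)={5,6,7}, size = 3

Answer: 3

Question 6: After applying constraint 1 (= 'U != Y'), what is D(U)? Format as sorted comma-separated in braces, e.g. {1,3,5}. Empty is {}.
Constraint 1 (U != Y) on D(U)={3,4,5,6,7} D(Y)={3,5,6,7}: no change
So after constraint 1: D(U) = {3,4,5,6,7}

Answer: {3,4,5,6,7}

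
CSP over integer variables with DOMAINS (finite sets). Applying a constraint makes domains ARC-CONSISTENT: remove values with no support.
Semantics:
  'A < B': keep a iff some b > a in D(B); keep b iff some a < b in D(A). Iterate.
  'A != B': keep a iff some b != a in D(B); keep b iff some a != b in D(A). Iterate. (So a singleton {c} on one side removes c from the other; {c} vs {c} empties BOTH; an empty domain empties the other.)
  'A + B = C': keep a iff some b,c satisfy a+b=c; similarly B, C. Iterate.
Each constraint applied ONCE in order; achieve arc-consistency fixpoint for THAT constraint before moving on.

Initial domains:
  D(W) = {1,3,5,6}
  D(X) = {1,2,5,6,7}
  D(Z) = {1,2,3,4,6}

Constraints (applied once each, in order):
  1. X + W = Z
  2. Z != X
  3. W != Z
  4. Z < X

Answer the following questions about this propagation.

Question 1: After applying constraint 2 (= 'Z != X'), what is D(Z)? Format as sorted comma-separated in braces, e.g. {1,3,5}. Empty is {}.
Constraint 1 (X + W = Z) on D(X)={1,2,5,6,7} D(W)={1,3,5,6} D(Z)={1,2,3,4,6}: X {1,2,5,6,7}->{1,2,5}; W {1,3,5,6}->{1,3,5}; Z {1,2,3,4,6}->{2,3,4,6}
Constraint 2 (Z != X) on D(Z)={2,3,4,6} D(X)={1,2,5}: no change
So after constraint 2: D(Z) = {2,3,4,6}

Answer: {2,3,4,6}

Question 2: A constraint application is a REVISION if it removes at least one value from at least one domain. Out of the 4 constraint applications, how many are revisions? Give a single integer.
Constraint 1 (X + W = Z) on D(X)={1,2,5,6,7} D(W)={1,3,5,6} D(Z)={1,2,3,4,6}: X {1,2,5,6,7}->{1,2,5}; W {1,3,5,6}->{1,3,5}; Z {1,2,3,4,6}->{2,3,4,6} => REVISION
Constraint 2 (Z != X) on D(Z)={2,3,4,6} D(X)={1,2,5}: no change => not a revision
Constraint 3 (W != Z) on D(W)={1,3,5} D(Z)={2,3,4,6}: no change => not a revision
Constraint 4 (Z < X) on D(Z)={2,3,4,6} D(X)={1,2,5}: Z {2,3,4,6}->{2,3,4}; X {1,2,5}->{5} => REVISION
Total revisions = 2

Answer: 2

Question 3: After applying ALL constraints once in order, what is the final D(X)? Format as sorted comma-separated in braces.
Answer: {5}

Derivation:
Constraint 1 (X + W = Z) on D(X)={1,2,5,6,7} D(W)={1,3,5,6} D(Z)={1,2,3,4,6}: X {1,2,5,6,7}->{1,2,5}; W {1,3,5,6}->{1,3,5}; Z {1,2,3,4,6}->{2,3,4,6}
Constraint 2 (Z != X) on D(Z)={2,3,4,6} D(X)={1,2,5}: no change
Constraint 3 (W != Z) on D(W)={1,3,5} D(Z)={2,3,4,6}: no change
Constraint 4 (Z < X) on D(Z)={2,3,4,6} D(X)={1,2,5}: Z {2,3,4,6}->{2,3,4}; X {1,2,5}->{5}
So after all 4 constraints: D(X) = {5}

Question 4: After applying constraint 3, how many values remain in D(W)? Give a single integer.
Constraint 1 (X + W = Z) on D(X)={1,2,5,6,7} D(W)={1,3,5,6} D(Z)={1,2,3,4,6}: X {1,2,5,6,7}->{1,2,5}; W {1,3,5,6}->{1,3,5}; Z {1,2,3,4,6}->{2,3,4,6}
Constraint 2 (Z != X) on D(Z)={2,3,4,6} D(X)={1,2,5}: no change
Constraint 3 (W != Z) on D(W)={1,3,5} D(Z)={2,3,4,6}: no change
So after constraint 3: D(W)={1,3,5}, size = 3

Answer: 3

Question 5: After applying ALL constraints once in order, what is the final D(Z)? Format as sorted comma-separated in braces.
Constraint 1 (X + W = Z) on D(X)={1,2,5,6,7} D(W)={1,3,5,6} D(Z)={1,2,3,4,6}: X {1,2,5,6,7}->{1,2,5}; W {1,3,5,6}->{1,3,5}; Z {1,2,3,4,6}->{2,3,4,6}
Constraint 2 (Z != X) on D(Z)={2,3,4,6} D(X)={1,2,5}: no change
Constraint 3 (W != Z) on D(W)={1,3,5} D(Z)={2,3,4,6}: no change
Constraint 4 (Z < X) on D(Z)={2,3,4,6} D(X)={1,2,5}: Z {2,3,4,6}->{2,3,4}; X {1,2,5}->{5}
So after all 4 constraints: D(Z) = {2,3,4}

Answer: {2,3,4}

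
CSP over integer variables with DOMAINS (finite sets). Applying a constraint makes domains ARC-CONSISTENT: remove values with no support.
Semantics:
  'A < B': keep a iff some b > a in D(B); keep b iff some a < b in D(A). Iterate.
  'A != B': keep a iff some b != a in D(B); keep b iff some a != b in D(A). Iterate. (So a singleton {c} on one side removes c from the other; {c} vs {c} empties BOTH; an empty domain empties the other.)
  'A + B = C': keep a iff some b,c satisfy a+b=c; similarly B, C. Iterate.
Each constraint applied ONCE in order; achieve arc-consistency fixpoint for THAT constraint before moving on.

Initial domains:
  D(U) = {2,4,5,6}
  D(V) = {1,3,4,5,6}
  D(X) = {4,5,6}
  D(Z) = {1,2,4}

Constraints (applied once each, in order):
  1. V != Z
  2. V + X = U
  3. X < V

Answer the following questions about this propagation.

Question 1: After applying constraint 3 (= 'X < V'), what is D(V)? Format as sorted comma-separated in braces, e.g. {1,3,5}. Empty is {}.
Answer: {}

Derivation:
Constraint 1 (V != Z) on D(V)={1,3,4,5,6} D(Z)={1,2,4}: no change
Constraint 2 (V + X = U) on D(V)={1,3,4,5,6} D(X)={4,5,6} D(U)={2,4,5,6}: V {1,3,4,5,6}->{1}; X {4,5,6}->{4,5}; U {2,4,5,6}->{5,6}
Constraint 3 (X < V) on D(X)={4,5} D(V)={1}: X {4,5}->{}; V {1}->{}
So after constraint 3: D(V) = {}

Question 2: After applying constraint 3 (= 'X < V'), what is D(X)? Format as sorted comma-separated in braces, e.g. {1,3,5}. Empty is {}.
Constraint 1 (V != Z) on D(V)={1,3,4,5,6} D(Z)={1,2,4}: no change
Constraint 2 (V + X = U) on D(V)={1,3,4,5,6} D(X)={4,5,6} D(U)={2,4,5,6}: V {1,3,4,5,6}->{1}; X {4,5,6}->{4,5}; U {2,4,5,6}->{5,6}
Constraint 3 (X < V) on D(X)={4,5} D(V)={1}: X {4,5}->{}; V {1}->{}
So after constraint 3: D(X) = {}

Answer: {}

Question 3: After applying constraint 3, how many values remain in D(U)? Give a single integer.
Constraint 1 (V != Z) on D(V)={1,3,4,5,6} D(Z)={1,2,4}: no change
Constraint 2 (V + X = U) on D(V)={1,3,4,5,6} D(X)={4,5,6} D(U)={2,4,5,6}: V {1,3,4,5,6}->{1}; X {4,5,6}->{4,5}; U {2,4,5,6}->{5,6}
Constraint 3 (X < V) on D(X)={4,5} D(V)={1}: X {4,5}->{}; V {1}->{}
So after constraint 3: D(U)={5,6}, size = 2

Answer: 2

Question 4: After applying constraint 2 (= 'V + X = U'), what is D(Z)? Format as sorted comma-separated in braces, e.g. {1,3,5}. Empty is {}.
Constraint 1 (V != Z) on D(V)={1,3,4,5,6} D(Z)={1,2,4}: no change
Constraint 2 (V + X = U) on D(V)={1,3,4,5,6} D(X)={4,5,6} D(U)={2,4,5,6}: V {1,3,4,5,6}->{1}; X {4,5,6}->{4,5}; U {2,4,5,6}->{5,6}
So after constraint 2: D(Z) = {1,2,4}

Answer: {1,2,4}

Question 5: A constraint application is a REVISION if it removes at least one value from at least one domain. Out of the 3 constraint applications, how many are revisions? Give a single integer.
Constraint 1 (V != Z) on D(V)={1,3,4,5,6} D(Z)={1,2,4}: no change => not a revision
Constraint 2 (V + X = U) on D(V)={1,3,4,5,6} D(X)={4,5,6} D(U)={2,4,5,6}: V {1,3,4,5,6}->{1}; X {4,5,6}->{4,5}; U {2,4,5,6}->{5,6} => REVISION
Constraint 3 (X < V) on D(X)={4,5} D(V)={1}: X {4,5}->{}; V {1}->{} => REVISION
Total revisions = 2

Answer: 2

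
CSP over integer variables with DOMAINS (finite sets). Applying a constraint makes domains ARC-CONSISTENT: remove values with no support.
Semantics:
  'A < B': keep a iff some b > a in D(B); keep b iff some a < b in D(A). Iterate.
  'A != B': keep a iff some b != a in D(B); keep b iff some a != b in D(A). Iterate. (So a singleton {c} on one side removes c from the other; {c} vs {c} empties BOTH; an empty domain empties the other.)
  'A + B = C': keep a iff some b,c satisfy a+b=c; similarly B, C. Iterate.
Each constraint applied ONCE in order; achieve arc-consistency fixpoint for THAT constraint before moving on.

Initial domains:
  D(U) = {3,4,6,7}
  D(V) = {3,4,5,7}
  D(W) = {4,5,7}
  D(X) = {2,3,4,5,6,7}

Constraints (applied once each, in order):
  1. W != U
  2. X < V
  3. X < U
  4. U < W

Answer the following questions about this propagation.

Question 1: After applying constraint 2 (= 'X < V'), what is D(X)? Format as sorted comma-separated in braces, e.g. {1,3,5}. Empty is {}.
Answer: {2,3,4,5,6}

Derivation:
Constraint 1 (W != U) on D(W)={4,5,7} D(U)={3,4,6,7}: no change
Constraint 2 (X < V) on D(X)={2,3,4,5,6,7} D(V)={3,4,5,7}: X {2,3,4,5,6,7}->{2,3,4,5,6}
So after constraint 2: D(X) = {2,3,4,5,6}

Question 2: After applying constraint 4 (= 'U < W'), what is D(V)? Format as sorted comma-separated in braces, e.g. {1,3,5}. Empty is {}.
Answer: {3,4,5,7}

Derivation:
Constraint 1 (W != U) on D(W)={4,5,7} D(U)={3,4,6,7}: no change
Constraint 2 (X < V) on D(X)={2,3,4,5,6,7} D(V)={3,4,5,7}: X {2,3,4,5,6,7}->{2,3,4,5,6}
Constraint 3 (X < U) on D(X)={2,3,4,5,6} D(U)={3,4,6,7}: no change
Constraint 4 (U < W) on D(U)={3,4,6,7} D(W)={4,5,7}: U {3,4,6,7}->{3,4,6}
So after constraint 4: D(V) = {3,4,5,7}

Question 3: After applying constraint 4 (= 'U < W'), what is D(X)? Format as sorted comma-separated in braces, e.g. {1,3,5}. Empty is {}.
Constraint 1 (W != U) on D(W)={4,5,7} D(U)={3,4,6,7}: no change
Constraint 2 (X < V) on D(X)={2,3,4,5,6,7} D(V)={3,4,5,7}: X {2,3,4,5,6,7}->{2,3,4,5,6}
Constraint 3 (X < U) on D(X)={2,3,4,5,6} D(U)={3,4,6,7}: no change
Constraint 4 (U < W) on D(U)={3,4,6,7} D(W)={4,5,7}: U {3,4,6,7}->{3,4,6}
So after constraint 4: D(X) = {2,3,4,5,6}

Answer: {2,3,4,5,6}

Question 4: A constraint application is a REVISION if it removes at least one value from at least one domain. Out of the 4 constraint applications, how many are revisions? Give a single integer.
Answer: 2

Derivation:
Constraint 1 (W != U) on D(W)={4,5,7} D(U)={3,4,6,7}: no change => not a revision
Constraint 2 (X < V) on D(X)={2,3,4,5,6,7} D(V)={3,4,5,7}: X {2,3,4,5,6,7}->{2,3,4,5,6} => REVISION
Constraint 3 (X < U) on D(X)={2,3,4,5,6} D(U)={3,4,6,7}: no change => not a revision
Constraint 4 (U < W) on D(U)={3,4,6,7} D(W)={4,5,7}: U {3,4,6,7}->{3,4,6} => REVISION
Total revisions = 2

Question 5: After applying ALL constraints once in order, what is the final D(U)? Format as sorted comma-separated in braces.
Constraint 1 (W != U) on D(W)={4,5,7} D(U)={3,4,6,7}: no change
Constraint 2 (X < V) on D(X)={2,3,4,5,6,7} D(V)={3,4,5,7}: X {2,3,4,5,6,7}->{2,3,4,5,6}
Constraint 3 (X < U) on D(X)={2,3,4,5,6} D(U)={3,4,6,7}: no change
Constraint 4 (U < W) on D(U)={3,4,6,7} D(W)={4,5,7}: U {3,4,6,7}->{3,4,6}
So after all 4 constraints: D(U) = {3,4,6}

Answer: {3,4,6}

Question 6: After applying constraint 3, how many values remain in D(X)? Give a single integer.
Answer: 5

Derivation:
Constraint 1 (W != U) on D(W)={4,5,7} D(U)={3,4,6,7}: no change
Constraint 2 (X < V) on D(X)={2,3,4,5,6,7} D(V)={3,4,5,7}: X {2,3,4,5,6,7}->{2,3,4,5,6}
Constraint 3 (X < U) on D(X)={2,3,4,5,6} D(U)={3,4,6,7}: no change
So after constraint 3: D(X)={2,3,4,5,6}, size = 5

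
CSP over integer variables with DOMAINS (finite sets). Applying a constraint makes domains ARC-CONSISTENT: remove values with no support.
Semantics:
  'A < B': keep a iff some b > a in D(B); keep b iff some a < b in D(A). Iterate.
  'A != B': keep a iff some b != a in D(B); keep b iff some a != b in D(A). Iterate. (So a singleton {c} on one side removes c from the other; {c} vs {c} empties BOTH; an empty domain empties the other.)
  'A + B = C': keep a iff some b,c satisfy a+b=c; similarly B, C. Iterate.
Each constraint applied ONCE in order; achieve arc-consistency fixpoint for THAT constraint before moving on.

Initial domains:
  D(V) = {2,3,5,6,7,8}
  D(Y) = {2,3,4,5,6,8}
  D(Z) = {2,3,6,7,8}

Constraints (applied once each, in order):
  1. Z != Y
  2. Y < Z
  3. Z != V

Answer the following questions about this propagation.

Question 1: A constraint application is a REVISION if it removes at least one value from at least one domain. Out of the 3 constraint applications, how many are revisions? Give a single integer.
Constraint 1 (Z != Y) on D(Z)={2,3,6,7,8} D(Y)={2,3,4,5,6,8}: no change => not a revision
Constraint 2 (Y < Z) on D(Y)={2,3,4,5,6,8} D(Z)={2,3,6,7,8}: Y {2,3,4,5,6,8}->{2,3,4,5,6}; Z {2,3,6,7,8}->{3,6,7,8} => REVISION
Constraint 3 (Z != V) on D(Z)={3,6,7,8} D(V)={2,3,5,6,7,8}: no change => not a revision
Total revisions = 1

Answer: 1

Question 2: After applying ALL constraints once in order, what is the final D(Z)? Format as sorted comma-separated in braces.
Answer: {3,6,7,8}

Derivation:
Constraint 1 (Z != Y) on D(Z)={2,3,6,7,8} D(Y)={2,3,4,5,6,8}: no change
Constraint 2 (Y < Z) on D(Y)={2,3,4,5,6,8} D(Z)={2,3,6,7,8}: Y {2,3,4,5,6,8}->{2,3,4,5,6}; Z {2,3,6,7,8}->{3,6,7,8}
Constraint 3 (Z != V) on D(Z)={3,6,7,8} D(V)={2,3,5,6,7,8}: no change
So after all 3 constraints: D(Z) = {3,6,7,8}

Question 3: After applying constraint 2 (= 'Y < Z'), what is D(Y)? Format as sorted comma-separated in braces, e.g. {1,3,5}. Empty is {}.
Constraint 1 (Z != Y) on D(Z)={2,3,6,7,8} D(Y)={2,3,4,5,6,8}: no change
Constraint 2 (Y < Z) on D(Y)={2,3,4,5,6,8} D(Z)={2,3,6,7,8}: Y {2,3,4,5,6,8}->{2,3,4,5,6}; Z {2,3,6,7,8}->{3,6,7,8}
So after constraint 2: D(Y) = {2,3,4,5,6}

Answer: {2,3,4,5,6}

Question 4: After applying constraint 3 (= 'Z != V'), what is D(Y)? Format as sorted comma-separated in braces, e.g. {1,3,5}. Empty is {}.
Answer: {2,3,4,5,6}

Derivation:
Constraint 1 (Z != Y) on D(Z)={2,3,6,7,8} D(Y)={2,3,4,5,6,8}: no change
Constraint 2 (Y < Z) on D(Y)={2,3,4,5,6,8} D(Z)={2,3,6,7,8}: Y {2,3,4,5,6,8}->{2,3,4,5,6}; Z {2,3,6,7,8}->{3,6,7,8}
Constraint 3 (Z != V) on D(Z)={3,6,7,8} D(V)={2,3,5,6,7,8}: no change
So after constraint 3: D(Y) = {2,3,4,5,6}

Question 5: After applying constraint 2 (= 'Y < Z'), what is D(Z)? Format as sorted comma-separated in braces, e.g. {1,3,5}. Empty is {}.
Answer: {3,6,7,8}

Derivation:
Constraint 1 (Z != Y) on D(Z)={2,3,6,7,8} D(Y)={2,3,4,5,6,8}: no change
Constraint 2 (Y < Z) on D(Y)={2,3,4,5,6,8} D(Z)={2,3,6,7,8}: Y {2,3,4,5,6,8}->{2,3,4,5,6}; Z {2,3,6,7,8}->{3,6,7,8}
So after constraint 2: D(Z) = {3,6,7,8}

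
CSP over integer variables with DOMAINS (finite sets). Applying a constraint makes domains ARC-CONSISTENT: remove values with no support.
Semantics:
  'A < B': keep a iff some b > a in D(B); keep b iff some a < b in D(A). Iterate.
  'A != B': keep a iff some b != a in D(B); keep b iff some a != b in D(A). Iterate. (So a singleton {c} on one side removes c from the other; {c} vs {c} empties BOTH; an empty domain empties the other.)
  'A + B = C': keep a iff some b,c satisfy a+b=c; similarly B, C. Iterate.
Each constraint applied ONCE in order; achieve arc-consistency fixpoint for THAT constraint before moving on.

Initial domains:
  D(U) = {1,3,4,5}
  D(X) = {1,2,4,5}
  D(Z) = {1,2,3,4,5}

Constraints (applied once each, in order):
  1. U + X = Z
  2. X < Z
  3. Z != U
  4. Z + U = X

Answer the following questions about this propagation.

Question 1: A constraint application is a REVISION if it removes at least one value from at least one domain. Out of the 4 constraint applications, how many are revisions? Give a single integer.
Constraint 1 (U + X = Z) on D(U)={1,3,4,5} D(X)={1,2,4,5} D(Z)={1,2,3,4,5}: U {1,3,4,5}->{1,3,4}; X {1,2,4,5}->{1,2,4}; Z {1,2,3,4,5}->{2,3,4,5} => REVISION
Constraint 2 (X < Z) on D(X)={1,2,4} D(Z)={2,3,4,5}: no change => not a revision
Constraint 3 (Z != U) on D(Z)={2,3,4,5} D(U)={1,3,4}: no change => not a revision
Constraint 4 (Z + U = X) on D(Z)={2,3,4,5} D(U)={1,3,4} D(X)={1,2,4}: Z {2,3,4,5}->{3}; U {1,3,4}->{1}; X {1,2,4}->{4} => REVISION
Total revisions = 2

Answer: 2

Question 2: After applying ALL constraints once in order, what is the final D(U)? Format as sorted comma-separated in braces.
Answer: {1}

Derivation:
Constraint 1 (U + X = Z) on D(U)={1,3,4,5} D(X)={1,2,4,5} D(Z)={1,2,3,4,5}: U {1,3,4,5}->{1,3,4}; X {1,2,4,5}->{1,2,4}; Z {1,2,3,4,5}->{2,3,4,5}
Constraint 2 (X < Z) on D(X)={1,2,4} D(Z)={2,3,4,5}: no change
Constraint 3 (Z != U) on D(Z)={2,3,4,5} D(U)={1,3,4}: no change
Constraint 4 (Z + U = X) on D(Z)={2,3,4,5} D(U)={1,3,4} D(X)={1,2,4}: Z {2,3,4,5}->{3}; U {1,3,4}->{1}; X {1,2,4}->{4}
So after all 4 constraints: D(U) = {1}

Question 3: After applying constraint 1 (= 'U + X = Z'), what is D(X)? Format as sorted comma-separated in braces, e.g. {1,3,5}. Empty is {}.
Constraint 1 (U + X = Z) on D(U)={1,3,4,5} D(X)={1,2,4,5} D(Z)={1,2,3,4,5}: U {1,3,4,5}->{1,3,4}; X {1,2,4,5}->{1,2,4}; Z {1,2,3,4,5}->{2,3,4,5}
So after constraint 1: D(X) = {1,2,4}

Answer: {1,2,4}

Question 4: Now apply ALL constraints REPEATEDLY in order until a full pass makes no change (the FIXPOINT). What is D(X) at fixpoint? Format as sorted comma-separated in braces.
pass 0 (initial): D(X)={1,2,4,5}
pass 1: U {1,3,4,5}->{1}; X {1,2,4,5}->{4}; Z {1,2,3,4,5}->{3}
pass 2: U {1}->{}; X {4}->{}; Z {3}->{}
pass 3: no change
Fixpoint after 3 passes: D(X) = {}

Answer: {}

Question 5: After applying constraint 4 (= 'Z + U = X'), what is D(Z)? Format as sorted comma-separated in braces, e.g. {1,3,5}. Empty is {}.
Constraint 1 (U + X = Z) on D(U)={1,3,4,5} D(X)={1,2,4,5} D(Z)={1,2,3,4,5}: U {1,3,4,5}->{1,3,4}; X {1,2,4,5}->{1,2,4}; Z {1,2,3,4,5}->{2,3,4,5}
Constraint 2 (X < Z) on D(X)={1,2,4} D(Z)={2,3,4,5}: no change
Constraint 3 (Z != U) on D(Z)={2,3,4,5} D(U)={1,3,4}: no change
Constraint 4 (Z + U = X) on D(Z)={2,3,4,5} D(U)={1,3,4} D(X)={1,2,4}: Z {2,3,4,5}->{3}; U {1,3,4}->{1}; X {1,2,4}->{4}
So after constraint 4: D(Z) = {3}

Answer: {3}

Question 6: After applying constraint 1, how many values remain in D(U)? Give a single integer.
Constraint 1 (U + X = Z) on D(U)={1,3,4,5} D(X)={1,2,4,5} D(Z)={1,2,3,4,5}: U {1,3,4,5}->{1,3,4}; X {1,2,4,5}->{1,2,4}; Z {1,2,3,4,5}->{2,3,4,5}
So after constraint 1: D(U)={1,3,4}, size = 3

Answer: 3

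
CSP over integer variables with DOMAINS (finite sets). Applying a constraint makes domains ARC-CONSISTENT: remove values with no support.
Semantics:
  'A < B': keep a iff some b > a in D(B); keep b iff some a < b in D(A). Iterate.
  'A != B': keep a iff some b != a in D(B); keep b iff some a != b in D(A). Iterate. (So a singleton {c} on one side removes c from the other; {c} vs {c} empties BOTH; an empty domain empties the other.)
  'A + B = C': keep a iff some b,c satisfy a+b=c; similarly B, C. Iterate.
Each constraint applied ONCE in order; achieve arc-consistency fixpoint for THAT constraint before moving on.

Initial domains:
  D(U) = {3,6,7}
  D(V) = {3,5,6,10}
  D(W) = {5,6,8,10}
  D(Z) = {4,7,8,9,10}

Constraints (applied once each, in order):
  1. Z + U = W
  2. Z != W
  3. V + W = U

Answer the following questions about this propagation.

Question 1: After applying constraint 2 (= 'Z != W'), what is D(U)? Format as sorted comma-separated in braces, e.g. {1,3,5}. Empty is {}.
Constraint 1 (Z + U = W) on D(Z)={4,7,8,9,10} D(U)={3,6,7} D(W)={5,6,8,10}: Z {4,7,8,9,10}->{4,7}; U {3,6,7}->{3,6}; W {5,6,8,10}->{10}
Constraint 2 (Z != W) on D(Z)={4,7} D(W)={10}: no change
So after constraint 2: D(U) = {3,6}

Answer: {3,6}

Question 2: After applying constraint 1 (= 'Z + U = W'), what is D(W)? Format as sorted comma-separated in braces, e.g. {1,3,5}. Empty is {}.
Answer: {10}

Derivation:
Constraint 1 (Z + U = W) on D(Z)={4,7,8,9,10} D(U)={3,6,7} D(W)={5,6,8,10}: Z {4,7,8,9,10}->{4,7}; U {3,6,7}->{3,6}; W {5,6,8,10}->{10}
So after constraint 1: D(W) = {10}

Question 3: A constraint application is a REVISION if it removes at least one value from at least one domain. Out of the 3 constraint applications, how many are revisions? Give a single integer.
Constraint 1 (Z + U = W) on D(Z)={4,7,8,9,10} D(U)={3,6,7} D(W)={5,6,8,10}: Z {4,7,8,9,10}->{4,7}; U {3,6,7}->{3,6}; W {5,6,8,10}->{10} => REVISION
Constraint 2 (Z != W) on D(Z)={4,7} D(W)={10}: no change => not a revision
Constraint 3 (V + W = U) on D(V)={3,5,6,10} D(W)={10} D(U)={3,6}: V {3,5,6,10}->{}; W {10}->{}; U {3,6}->{} => REVISION
Total revisions = 2

Answer: 2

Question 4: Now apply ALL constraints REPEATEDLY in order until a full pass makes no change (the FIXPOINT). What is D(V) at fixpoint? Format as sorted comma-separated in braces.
pass 0 (initial): D(V)={3,5,6,10}
pass 1: U {3,6,7}->{}; V {3,5,6,10}->{}; W {5,6,8,10}->{}; Z {4,7,8,9,10}->{4,7}
pass 2: Z {4,7}->{}
pass 3: no change
Fixpoint after 3 passes: D(V) = {}

Answer: {}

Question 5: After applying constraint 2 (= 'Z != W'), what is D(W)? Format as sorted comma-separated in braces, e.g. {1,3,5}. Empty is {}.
Constraint 1 (Z + U = W) on D(Z)={4,7,8,9,10} D(U)={3,6,7} D(W)={5,6,8,10}: Z {4,7,8,9,10}->{4,7}; U {3,6,7}->{3,6}; W {5,6,8,10}->{10}
Constraint 2 (Z != W) on D(Z)={4,7} D(W)={10}: no change
So after constraint 2: D(W) = {10}

Answer: {10}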